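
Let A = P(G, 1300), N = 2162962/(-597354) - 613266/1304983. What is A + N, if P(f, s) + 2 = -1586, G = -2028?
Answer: -620546713864613/389768407491 ≈ -1592.1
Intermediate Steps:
P(f, s) = -1588 (P(f, s) = -2 - 1586 = -1588)
N = -1594482768905/389768407491 (N = 2162962*(-1/597354) - 613266*1/1304983 = -1081481/298677 - 613266/1304983 = -1594482768905/389768407491 ≈ -4.0908)
A = -1588
A + N = -1588 - 1594482768905/389768407491 = -620546713864613/389768407491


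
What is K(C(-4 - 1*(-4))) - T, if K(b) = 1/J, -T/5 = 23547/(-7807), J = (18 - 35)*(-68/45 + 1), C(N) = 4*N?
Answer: -45683070/3052537 ≈ -14.966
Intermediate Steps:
J = 391/45 (J = -17*(-68*1/45 + 1) = -17*(-68/45 + 1) = -17*(-23/45) = 391/45 ≈ 8.6889)
T = 117735/7807 (T = -117735/(-7807) = -117735*(-1)/7807 = -5*(-23547/7807) = 117735/7807 ≈ 15.081)
K(b) = 45/391 (K(b) = 1/(391/45) = 45/391)
K(C(-4 - 1*(-4))) - T = 45/391 - 1*117735/7807 = 45/391 - 117735/7807 = -45683070/3052537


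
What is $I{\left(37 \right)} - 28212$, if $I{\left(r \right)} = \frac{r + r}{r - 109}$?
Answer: $- \frac{1015669}{36} \approx -28213.0$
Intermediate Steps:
$I{\left(r \right)} = \frac{2 r}{-109 + r}$
$I{\left(37 \right)} - 28212 = 2 \cdot 37 \frac{1}{-109 + 37} - 28212 = 2 \cdot 37 \frac{1}{-72} - 28212 = 2 \cdot 37 \left(- \frac{1}{72}\right) - 28212 = - \frac{37}{36} - 28212 = - \frac{1015669}{36}$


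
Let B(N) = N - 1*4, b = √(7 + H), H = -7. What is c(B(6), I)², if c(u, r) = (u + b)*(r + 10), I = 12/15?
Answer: 11664/25 ≈ 466.56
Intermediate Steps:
b = 0 (b = √(7 - 7) = √0 = 0)
B(N) = -4 + N (B(N) = N - 4 = -4 + N)
I = ⅘ (I = 12*(1/15) = ⅘ ≈ 0.80000)
c(u, r) = u*(10 + r) (c(u, r) = (u + 0)*(r + 10) = u*(10 + r))
c(B(6), I)² = ((-4 + 6)*(10 + ⅘))² = (2*(54/5))² = (108/5)² = 11664/25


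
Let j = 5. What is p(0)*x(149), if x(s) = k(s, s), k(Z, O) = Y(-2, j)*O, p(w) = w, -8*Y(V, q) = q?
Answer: 0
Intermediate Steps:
Y(V, q) = -q/8
k(Z, O) = -5*O/8 (k(Z, O) = (-1/8*5)*O = -5*O/8)
x(s) = -5*s/8
p(0)*x(149) = 0*(-5/8*149) = 0*(-745/8) = 0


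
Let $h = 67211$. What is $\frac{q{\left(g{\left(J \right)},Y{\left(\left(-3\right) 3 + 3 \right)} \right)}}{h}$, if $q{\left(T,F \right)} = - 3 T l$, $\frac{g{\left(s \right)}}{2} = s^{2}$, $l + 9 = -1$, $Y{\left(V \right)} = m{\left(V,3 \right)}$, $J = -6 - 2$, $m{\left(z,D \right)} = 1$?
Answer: $\frac{3840}{67211} \approx 0.057133$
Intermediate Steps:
$J = -8$
$Y{\left(V \right)} = 1$
$l = -10$ ($l = -9 - 1 = -10$)
$g{\left(s \right)} = 2 s^{2}$
$q{\left(T,F \right)} = 30 T$ ($q{\left(T,F \right)} = - 3 T \left(-10\right) = 30 T$)
$\frac{q{\left(g{\left(J \right)},Y{\left(\left(-3\right) 3 + 3 \right)} \right)}}{h} = \frac{30 \cdot 2 \left(-8\right)^{2}}{67211} = 30 \cdot 2 \cdot 64 \cdot \frac{1}{67211} = 30 \cdot 128 \cdot \frac{1}{67211} = 3840 \cdot \frac{1}{67211} = \frac{3840}{67211}$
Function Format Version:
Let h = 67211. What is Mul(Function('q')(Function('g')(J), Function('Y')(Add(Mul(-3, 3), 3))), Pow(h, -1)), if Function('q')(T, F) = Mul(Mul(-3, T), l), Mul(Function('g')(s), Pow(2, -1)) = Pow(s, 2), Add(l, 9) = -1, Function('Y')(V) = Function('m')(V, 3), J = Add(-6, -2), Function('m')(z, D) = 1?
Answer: Rational(3840, 67211) ≈ 0.057133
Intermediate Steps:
J = -8
Function('Y')(V) = 1
l = -10 (l = Add(-9, -1) = -10)
Function('g')(s) = Mul(2, Pow(s, 2))
Function('q')(T, F) = Mul(30, T) (Function('q')(T, F) = Mul(Mul(-3, T), -10) = Mul(30, T))
Mul(Function('q')(Function('g')(J), Function('Y')(Add(Mul(-3, 3), 3))), Pow(h, -1)) = Mul(Mul(30, Mul(2, Pow(-8, 2))), Pow(67211, -1)) = Mul(Mul(30, Mul(2, 64)), Rational(1, 67211)) = Mul(Mul(30, 128), Rational(1, 67211)) = Mul(3840, Rational(1, 67211)) = Rational(3840, 67211)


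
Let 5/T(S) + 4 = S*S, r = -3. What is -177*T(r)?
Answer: -177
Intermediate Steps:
T(S) = 5/(-4 + S²) (T(S) = 5/(-4 + S*S) = 5/(-4 + S²))
-177*T(r) = -885/(-4 + (-3)²) = -885/(-4 + 9) = -885/5 = -177*1 = -177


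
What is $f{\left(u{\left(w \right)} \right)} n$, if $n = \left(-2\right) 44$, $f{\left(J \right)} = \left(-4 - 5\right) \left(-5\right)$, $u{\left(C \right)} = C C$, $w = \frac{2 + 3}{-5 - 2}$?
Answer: $-3960$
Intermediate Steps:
$w = - \frac{5}{7}$ ($w = \frac{5}{-7} = 5 \left(- \frac{1}{7}\right) = - \frac{5}{7} \approx -0.71429$)
$u{\left(C \right)} = C^{2}$
$f{\left(J \right)} = 45$ ($f{\left(J \right)} = \left(-9\right) \left(-5\right) = 45$)
$n = -88$
$f{\left(u{\left(w \right)} \right)} n = 45 \left(-88\right) = -3960$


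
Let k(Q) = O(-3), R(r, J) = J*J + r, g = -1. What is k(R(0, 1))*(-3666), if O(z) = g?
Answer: 3666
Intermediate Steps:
R(r, J) = r + J² (R(r, J) = J² + r = r + J²)
O(z) = -1
k(Q) = -1
k(R(0, 1))*(-3666) = -1*(-3666) = 3666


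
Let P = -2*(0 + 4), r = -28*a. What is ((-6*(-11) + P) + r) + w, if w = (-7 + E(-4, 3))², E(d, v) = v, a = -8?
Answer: 298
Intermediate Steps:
r = 224 (r = -28*(-8) = 224)
w = 16 (w = (-7 + 3)² = (-4)² = 16)
P = -8 (P = -2*4 = -8)
((-6*(-11) + P) + r) + w = ((-6*(-11) - 8) + 224) + 16 = ((66 - 8) + 224) + 16 = (58 + 224) + 16 = 282 + 16 = 298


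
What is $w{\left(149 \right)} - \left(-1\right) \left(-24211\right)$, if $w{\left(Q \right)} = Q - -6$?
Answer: $-24056$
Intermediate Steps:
$w{\left(Q \right)} = 6 + Q$ ($w{\left(Q \right)} = Q + 6 = 6 + Q$)
$w{\left(149 \right)} - \left(-1\right) \left(-24211\right) = \left(6 + 149\right) - \left(-1\right) \left(-24211\right) = 155 - 24211 = -24056$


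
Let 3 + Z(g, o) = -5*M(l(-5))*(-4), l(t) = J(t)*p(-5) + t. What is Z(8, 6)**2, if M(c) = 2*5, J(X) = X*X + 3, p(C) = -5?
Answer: 38809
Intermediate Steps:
J(X) = 3 + X**2 (J(X) = X**2 + 3 = 3 + X**2)
l(t) = -15 + t - 5*t**2 (l(t) = (3 + t**2)*(-5) + t = (-15 - 5*t**2) + t = -15 + t - 5*t**2)
M(c) = 10
Z(g, o) = 197 (Z(g, o) = -3 - 5*10*(-4) = -3 - 50*(-4) = -3 + 200 = 197)
Z(8, 6)**2 = 197**2 = 38809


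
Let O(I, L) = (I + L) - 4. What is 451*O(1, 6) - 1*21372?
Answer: -20019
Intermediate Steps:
O(I, L) = -4 + I + L
451*O(1, 6) - 1*21372 = 451*(-4 + 1 + 6) - 1*21372 = 451*3 - 21372 = 1353 - 21372 = -20019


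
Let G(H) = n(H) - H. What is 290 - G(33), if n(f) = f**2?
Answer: -766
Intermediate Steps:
G(H) = H**2 - H
290 - G(33) = 290 - 33*(-1 + 33) = 290 - 33*32 = 290 - 1*1056 = 290 - 1056 = -766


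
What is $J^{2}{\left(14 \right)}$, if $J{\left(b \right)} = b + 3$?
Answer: $289$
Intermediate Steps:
$J{\left(b \right)} = 3 + b$
$J^{2}{\left(14 \right)} = \left(3 + 14\right)^{2} = 17^{2} = 289$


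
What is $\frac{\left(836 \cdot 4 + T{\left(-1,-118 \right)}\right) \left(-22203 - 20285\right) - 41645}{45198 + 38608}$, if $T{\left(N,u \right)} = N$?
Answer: $- \frac{142079029}{83806} \approx -1695.3$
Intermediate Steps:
$\frac{\left(836 \cdot 4 + T{\left(-1,-118 \right)}\right) \left(-22203 - 20285\right) - 41645}{45198 + 38608} = \frac{\left(836 \cdot 4 - 1\right) \left(-22203 - 20285\right) - 41645}{45198 + 38608} = \frac{\left(3344 - 1\right) \left(-42488\right) - 41645}{83806} = \left(3343 \left(-42488\right) - 41645\right) \frac{1}{83806} = \left(-142037384 - 41645\right) \frac{1}{83806} = \left(-142079029\right) \frac{1}{83806} = - \frac{142079029}{83806}$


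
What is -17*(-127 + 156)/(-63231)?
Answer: 493/63231 ≈ 0.0077968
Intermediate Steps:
-17*(-127 + 156)/(-63231) = -17*29*(-1/63231) = -493*(-1/63231) = 493/63231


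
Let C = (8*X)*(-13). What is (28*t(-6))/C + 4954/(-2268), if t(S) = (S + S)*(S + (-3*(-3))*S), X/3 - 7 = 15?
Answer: -830491/162162 ≈ -5.1214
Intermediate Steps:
X = 66 (X = 21 + 3*15 = 21 + 45 = 66)
t(S) = 20*S**2 (t(S) = (2*S)*(S + 9*S) = (2*S)*(10*S) = 20*S**2)
C = -6864 (C = (8*66)*(-13) = 528*(-13) = -6864)
(28*t(-6))/C + 4954/(-2268) = (28*(20*(-6)**2))/(-6864) + 4954/(-2268) = (28*(20*36))*(-1/6864) + 4954*(-1/2268) = (28*720)*(-1/6864) - 2477/1134 = 20160*(-1/6864) - 2477/1134 = -420/143 - 2477/1134 = -830491/162162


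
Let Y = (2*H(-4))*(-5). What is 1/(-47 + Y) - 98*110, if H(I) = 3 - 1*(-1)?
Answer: -937861/87 ≈ -10780.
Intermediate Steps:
H(I) = 4 (H(I) = 3 + 1 = 4)
Y = -40 (Y = (2*4)*(-5) = 8*(-5) = -40)
1/(-47 + Y) - 98*110 = 1/(-47 - 40) - 98*110 = 1/(-87) - 10780 = -1/87 - 10780 = -937861/87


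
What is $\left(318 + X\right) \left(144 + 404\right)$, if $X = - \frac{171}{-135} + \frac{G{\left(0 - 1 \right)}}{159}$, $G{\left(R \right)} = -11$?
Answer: $\frac{139061576}{795} \approx 1.7492 \cdot 10^{5}$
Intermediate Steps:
$X = \frac{952}{795}$ ($X = - \frac{171}{-135} - \frac{11}{159} = \left(-171\right) \left(- \frac{1}{135}\right) - \frac{11}{159} = \frac{19}{15} - \frac{11}{159} = \frac{952}{795} \approx 1.1975$)
$\left(318 + X\right) \left(144 + 404\right) = \left(318 + \frac{952}{795}\right) \left(144 + 404\right) = \frac{253762}{795} \cdot 548 = \frac{139061576}{795}$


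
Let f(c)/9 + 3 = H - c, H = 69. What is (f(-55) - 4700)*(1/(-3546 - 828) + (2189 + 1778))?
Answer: -62656833427/4374 ≈ -1.4325e+7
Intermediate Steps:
f(c) = 594 - 9*c (f(c) = -27 + 9*(69 - c) = -27 + (621 - 9*c) = 594 - 9*c)
(f(-55) - 4700)*(1/(-3546 - 828) + (2189 + 1778)) = ((594 - 9*(-55)) - 4700)*(1/(-3546 - 828) + (2189 + 1778)) = ((594 + 495) - 4700)*(1/(-4374) + 3967) = (1089 - 4700)*(-1/4374 + 3967) = -3611*17351657/4374 = -62656833427/4374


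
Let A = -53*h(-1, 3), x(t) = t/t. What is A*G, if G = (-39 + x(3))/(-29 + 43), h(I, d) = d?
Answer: 3021/7 ≈ 431.57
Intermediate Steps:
x(t) = 1
G = -19/7 (G = (-39 + 1)/(-29 + 43) = -38/14 = -38*1/14 = -19/7 ≈ -2.7143)
A = -159 (A = -53*3 = -159)
A*G = -159*(-19/7) = 3021/7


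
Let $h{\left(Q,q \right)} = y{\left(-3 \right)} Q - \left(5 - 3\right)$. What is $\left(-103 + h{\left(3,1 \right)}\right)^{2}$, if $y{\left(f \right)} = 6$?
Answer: $7569$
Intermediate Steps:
$h{\left(Q,q \right)} = -2 + 6 Q$ ($h{\left(Q,q \right)} = 6 Q - \left(5 - 3\right) = 6 Q - 2 = -2 + 6 Q$)
$\left(-103 + h{\left(3,1 \right)}\right)^{2} = \left(-103 + \left(-2 + 6 \cdot 3\right)\right)^{2} = \left(-103 + \left(-2 + 18\right)\right)^{2} = \left(-103 + 16\right)^{2} = \left(-87\right)^{2} = 7569$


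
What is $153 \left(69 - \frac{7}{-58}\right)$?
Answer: $\frac{613377}{58} \approx 10575.0$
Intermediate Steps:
$153 \left(69 - \frac{7}{-58}\right) = 153 \left(69 - - \frac{7}{58}\right) = 153 \left(69 + \frac{7}{58}\right) = 153 \cdot \frac{4009}{58} = \frac{613377}{58}$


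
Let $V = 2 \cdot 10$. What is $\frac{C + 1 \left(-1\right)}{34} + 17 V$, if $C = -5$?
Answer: $\frac{5777}{17} \approx 339.82$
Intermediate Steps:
$V = 20$
$\frac{C + 1 \left(-1\right)}{34} + 17 V = \frac{-5 + 1 \left(-1\right)}{34} + 17 \cdot 20 = \left(-5 - 1\right) \frac{1}{34} + 340 = \left(-6\right) \frac{1}{34} + 340 = - \frac{3}{17} + 340 = \frac{5777}{17}$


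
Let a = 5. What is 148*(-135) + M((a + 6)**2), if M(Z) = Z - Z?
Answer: -19980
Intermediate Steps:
M(Z) = 0
148*(-135) + M((a + 6)**2) = 148*(-135) + 0 = -19980 + 0 = -19980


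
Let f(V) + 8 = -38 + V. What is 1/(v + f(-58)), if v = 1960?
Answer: 1/1856 ≈ 0.00053879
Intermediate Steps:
f(V) = -46 + V (f(V) = -8 + (-38 + V) = -46 + V)
1/(v + f(-58)) = 1/(1960 + (-46 - 58)) = 1/(1960 - 104) = 1/1856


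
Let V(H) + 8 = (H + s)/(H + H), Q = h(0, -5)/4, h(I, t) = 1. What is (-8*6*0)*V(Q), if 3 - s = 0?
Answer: 0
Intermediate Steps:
s = 3 (s = 3 - 1*0 = 3 + 0 = 3)
Q = 1/4 ≈ 0.25000
V(H) = -8 + (3 + H)/(2*H) (V(H) = -8 + (H + 3)/(H + H) = -8 + (3 + H)/((2*H)) = -8 + (3 + H)*(1/(2*H)) = -8 + (3 + H)/(2*H))
(-8*6*0)*V(Q) = (-8*6*0)*(3*(1 - 5*1/4)/(2*(1/4))) = (-48*0)*((3/2)*4*(1 - 5/4)) = 0*((3/2)*4*(-1/4)) = 0*(-3/2) = 0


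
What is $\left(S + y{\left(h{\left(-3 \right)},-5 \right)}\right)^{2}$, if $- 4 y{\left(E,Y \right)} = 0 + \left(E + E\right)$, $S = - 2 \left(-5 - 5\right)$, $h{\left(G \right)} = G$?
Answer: $\frac{1849}{4} \approx 462.25$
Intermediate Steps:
$S = 20$ ($S = \left(-2\right) \left(-10\right) = 20$)
$y{\left(E,Y \right)} = - \frac{E}{2}$ ($y{\left(E,Y \right)} = - \frac{0 + \left(E + E\right)}{4} = - \frac{0 + 2 E}{4} = - \frac{2 E}{4} = - \frac{E}{2}$)
$\left(S + y{\left(h{\left(-3 \right)},-5 \right)}\right)^{2} = \left(20 - - \frac{3}{2}\right)^{2} = \left(20 + \frac{3}{2}\right)^{2} = \left(\frac{43}{2}\right)^{2} = \frac{1849}{4}$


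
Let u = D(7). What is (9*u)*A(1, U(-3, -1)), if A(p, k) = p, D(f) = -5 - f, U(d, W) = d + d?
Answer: -108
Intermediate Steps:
U(d, W) = 2*d
u = -12 (u = -5 - 1*7 = -5 - 7 = -12)
(9*u)*A(1, U(-3, -1)) = (9*(-12))*1 = -108*1 = -108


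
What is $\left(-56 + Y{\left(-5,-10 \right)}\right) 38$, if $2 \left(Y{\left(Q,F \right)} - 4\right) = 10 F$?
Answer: $-3876$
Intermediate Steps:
$Y{\left(Q,F \right)} = 4 + 5 F$ ($Y{\left(Q,F \right)} = 4 + \frac{10 F}{2} = 4 + 5 F$)
$\left(-56 + Y{\left(-5,-10 \right)}\right) 38 = \left(-56 + \left(4 + 5 \left(-10\right)\right)\right) 38 = \left(-56 + \left(4 - 50\right)\right) 38 = \left(-56 - 46\right) 38 = \left(-102\right) 38 = -3876$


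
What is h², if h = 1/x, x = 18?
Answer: 1/324 ≈ 0.0030864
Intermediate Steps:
h = 1/18 ≈ 0.055556
h² = (1/18)² = 1/324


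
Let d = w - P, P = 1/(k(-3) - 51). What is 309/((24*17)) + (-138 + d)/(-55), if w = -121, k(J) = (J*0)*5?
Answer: 122659/22440 ≈ 5.4661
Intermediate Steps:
k(J) = 0 (k(J) = 0*5 = 0)
P = -1/51 (P = 1/(0 - 51) = 1/(-51) = -1/51 ≈ -0.019608)
d = -6170/51 (d = -121 - 1*(-1/51) = -121 + 1/51 = -6170/51 ≈ -120.98)
309/((24*17)) + (-138 + d)/(-55) = 309/((24*17)) + (-138 - 6170/51)/(-55) = 309/408 - 13208/51*(-1/55) = 309*(1/408) + 13208/2805 = 103/136 + 13208/2805 = 122659/22440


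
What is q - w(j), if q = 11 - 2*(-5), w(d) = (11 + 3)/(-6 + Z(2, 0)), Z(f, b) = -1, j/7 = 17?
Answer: 23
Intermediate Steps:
j = 119 (j = 7*17 = 119)
w(d) = -2 (w(d) = (11 + 3)/(-6 - 1) = 14/(-7) = 14*(-⅐) = -2)
q = 21 (q = 11 + 10 = 21)
q - w(j) = 21 - 1*(-2) = 21 + 2 = 23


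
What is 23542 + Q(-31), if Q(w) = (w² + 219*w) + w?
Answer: 17683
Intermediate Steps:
Q(w) = w² + 220*w
23542 + Q(-31) = 23542 - 31*(220 - 31) = 23542 - 31*189 = 23542 - 5859 = 17683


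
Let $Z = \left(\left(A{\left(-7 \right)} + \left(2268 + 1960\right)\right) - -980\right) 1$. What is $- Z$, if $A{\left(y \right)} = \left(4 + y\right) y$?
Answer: $-5229$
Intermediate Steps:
$A{\left(y \right)} = y \left(4 + y\right)$
$Z = 5229$ ($Z = \left(\left(- 7 \left(4 - 7\right) + \left(2268 + 1960\right)\right) - -980\right) 1 = \left(\left(\left(-7\right) \left(-3\right) + 4228\right) + 980\right) 1 = \left(\left(21 + 4228\right) + 980\right) 1 = \left(4249 + 980\right) 1 = 5229 \cdot 1 = 5229$)
$- Z = \left(-1\right) 5229 = -5229$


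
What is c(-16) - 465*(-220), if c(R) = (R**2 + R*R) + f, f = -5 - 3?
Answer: 102804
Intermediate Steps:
f = -8
c(R) = -8 + 2*R**2 (c(R) = (R**2 + R*R) - 8 = (R**2 + R**2) - 8 = 2*R**2 - 8 = -8 + 2*R**2)
c(-16) - 465*(-220) = (-8 + 2*(-16)**2) - 465*(-220) = (-8 + 2*256) + 102300 = (-8 + 512) + 102300 = 504 + 102300 = 102804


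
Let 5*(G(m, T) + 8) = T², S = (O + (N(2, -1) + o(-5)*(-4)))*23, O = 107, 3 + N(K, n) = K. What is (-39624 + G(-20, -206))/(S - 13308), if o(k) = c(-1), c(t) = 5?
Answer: 77862/28325 ≈ 2.7489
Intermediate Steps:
N(K, n) = -3 + K
o(k) = 5
S = 1978 (S = (107 + ((-3 + 2) + 5*(-4)))*23 = (107 + (-1 - 20))*23 = (107 - 21)*23 = 86*23 = 1978)
G(m, T) = -8 + T²/5
(-39624 + G(-20, -206))/(S - 13308) = (-39624 + (-8 + (⅕)*(-206)²))/(1978 - 13308) = (-39624 + (-8 + (⅕)*42436))/(-11330) = (-39624 + (-8 + 42436/5))*(-1/11330) = (-39624 + 42396/5)*(-1/11330) = -155724/5*(-1/11330) = 77862/28325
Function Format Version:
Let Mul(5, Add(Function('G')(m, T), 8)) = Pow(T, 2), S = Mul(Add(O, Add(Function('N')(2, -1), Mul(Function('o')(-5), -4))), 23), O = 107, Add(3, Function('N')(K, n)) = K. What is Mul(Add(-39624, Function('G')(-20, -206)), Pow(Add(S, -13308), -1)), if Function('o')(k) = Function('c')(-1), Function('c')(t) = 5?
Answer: Rational(77862, 28325) ≈ 2.7489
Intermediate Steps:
Function('N')(K, n) = Add(-3, K)
Function('o')(k) = 5
S = 1978 (S = Mul(Add(107, Add(Add(-3, 2), Mul(5, -4))), 23) = Mul(Add(107, Add(-1, -20)), 23) = Mul(Add(107, -21), 23) = Mul(86, 23) = 1978)
Function('G')(m, T) = Add(-8, Mul(Rational(1, 5), Pow(T, 2)))
Mul(Add(-39624, Function('G')(-20, -206)), Pow(Add(S, -13308), -1)) = Mul(Add(-39624, Add(-8, Mul(Rational(1, 5), Pow(-206, 2)))), Pow(Add(1978, -13308), -1)) = Mul(Add(-39624, Add(-8, Mul(Rational(1, 5), 42436))), Pow(-11330, -1)) = Mul(Add(-39624, Add(-8, Rational(42436, 5))), Rational(-1, 11330)) = Mul(Add(-39624, Rational(42396, 5)), Rational(-1, 11330)) = Mul(Rational(-155724, 5), Rational(-1, 11330)) = Rational(77862, 28325)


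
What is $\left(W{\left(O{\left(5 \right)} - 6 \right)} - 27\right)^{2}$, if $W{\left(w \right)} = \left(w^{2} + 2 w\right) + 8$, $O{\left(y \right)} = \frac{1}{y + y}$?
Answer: $\frac{160801}{10000} \approx 16.08$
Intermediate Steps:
$O{\left(y \right)} = \frac{1}{2 y}$
$W{\left(w \right)} = 8 + w^{2} + 2 w$
$\left(W{\left(O{\left(5 \right)} - 6 \right)} - 27\right)^{2} = \left(\left(8 + \left(\frac{1}{2 \cdot 5} - 6\right)^{2} + 2 \left(\frac{1}{2 \cdot 5} - 6\right)\right) - 27\right)^{2} = \left(\left(8 + \left(\frac{1}{2} \cdot \frac{1}{5} - 6\right)^{2} + 2 \left(\frac{1}{2} \cdot \frac{1}{5} - 6\right)\right) - 27\right)^{2} = \left(\left(8 + \left(\frac{1}{10} - 6\right)^{2} + 2 \left(\frac{1}{10} - 6\right)\right) - 27\right)^{2} = \left(\left(8 + \left(- \frac{59}{10}\right)^{2} + 2 \left(- \frac{59}{10}\right)\right) - 27\right)^{2} = \left(\left(8 + \frac{3481}{100} - \frac{59}{5}\right) - 27\right)^{2} = \left(\frac{3101}{100} - 27\right)^{2} = \left(\frac{401}{100}\right)^{2} = \frac{160801}{10000}$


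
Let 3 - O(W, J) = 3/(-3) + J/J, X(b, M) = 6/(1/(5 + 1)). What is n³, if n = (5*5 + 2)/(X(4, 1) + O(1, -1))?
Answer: 729/2197 ≈ 0.33182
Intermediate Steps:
X(b, M) = 36 (X(b, M) = 6/(1/6) = 6/(⅙) = 6*6 = 36)
O(W, J) = 3 (O(W, J) = 3 - (3/(-3) + J/J) = 3 - (3*(-⅓) + 1) = 3 - (-1 + 1) = 3 - 1*0 = 3 + 0 = 3)
n = 9/13 (n = (5*5 + 2)/(36 + 3) = (25 + 2)/39 = 27*(1/39) = 9/13 ≈ 0.69231)
n³ = (9/13)³ = 729/2197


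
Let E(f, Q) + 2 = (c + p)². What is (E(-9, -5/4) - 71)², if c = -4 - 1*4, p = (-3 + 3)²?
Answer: 81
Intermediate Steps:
p = 0 (p = 0² = 0)
c = -8 (c = -4 - 4 = -8)
E(f, Q) = 62 (E(f, Q) = -2 + (-8 + 0)² = -2 + (-8)² = -2 + 64 = 62)
(E(-9, -5/4) - 71)² = (62 - 71)² = (-9)² = 81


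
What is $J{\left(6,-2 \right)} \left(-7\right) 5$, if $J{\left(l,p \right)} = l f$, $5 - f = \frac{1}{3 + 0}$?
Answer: $-980$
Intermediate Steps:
$f = \frac{14}{3}$ ($f = 5 - \frac{1}{3 + 0} = 5 - \frac{1}{3} = \frac{14}{3} \approx 4.6667$)
$J{\left(l,p \right)} = \frac{14 l}{3}$ ($J{\left(l,p \right)} = l \frac{14}{3} = \frac{14 l}{3}$)
$J{\left(6,-2 \right)} \left(-7\right) 5 = \frac{14}{3} \cdot 6 \left(-7\right) 5 = 28 \left(-7\right) 5 = \left(-196\right) 5 = -980$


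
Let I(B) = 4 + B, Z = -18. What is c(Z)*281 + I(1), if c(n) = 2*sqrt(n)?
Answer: 5 + 1686*I*sqrt(2) ≈ 5.0 + 2384.4*I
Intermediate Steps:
c(Z)*281 + I(1) = (2*sqrt(-18))*281 + (4 + 1) = (2*(3*I*sqrt(2)))*281 + 5 = (6*I*sqrt(2))*281 + 5 = 1686*I*sqrt(2) + 5 = 5 + 1686*I*sqrt(2)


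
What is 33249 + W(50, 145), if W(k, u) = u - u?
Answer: 33249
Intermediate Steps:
W(k, u) = 0
33249 + W(50, 145) = 33249 + 0 = 33249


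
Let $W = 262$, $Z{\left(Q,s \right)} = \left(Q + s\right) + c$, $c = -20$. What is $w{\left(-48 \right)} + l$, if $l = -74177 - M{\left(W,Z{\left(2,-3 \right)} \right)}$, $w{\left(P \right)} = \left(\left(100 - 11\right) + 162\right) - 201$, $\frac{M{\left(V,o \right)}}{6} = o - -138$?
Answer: $-74829$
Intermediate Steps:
$Z{\left(Q,s \right)} = -20 + Q + s$ ($Z{\left(Q,s \right)} = \left(Q + s\right) - 20 = -20 + Q + s$)
$M{\left(V,o \right)} = 828 + 6 o$ ($M{\left(V,o \right)} = 6 \left(o - -138\right) = 6 \left(o + 138\right) = 6 \left(138 + o\right) = 828 + 6 o$)
$w{\left(P \right)} = 50$ ($w{\left(P \right)} = \left(89 + 162\right) - 201 = 251 - 201 = 50$)
$l = -74879$ ($l = -74177 - \left(828 + 6 \left(-20 + 2 - 3\right)\right) = -74177 - \left(828 + 6 \left(-21\right)\right) = -74177 - \left(828 - 126\right) = -74177 - 702 = -74879$)
$w{\left(-48 \right)} + l = 50 - 74879 = -74829$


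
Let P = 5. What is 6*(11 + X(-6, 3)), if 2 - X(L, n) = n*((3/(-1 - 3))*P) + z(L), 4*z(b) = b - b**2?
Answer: 417/2 ≈ 208.50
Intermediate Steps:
z(b) = -b**2/4 + b/4 (z(b) = (b - b**2)/4 = -b**2/4 + b/4)
X(L, n) = 2 + 15*n/4 - L*(1 - L)/4 (X(L, n) = 2 - (n*((3/(-1 - 3))*5) + L*(1 - L)/4) = 2 - (n*((3/(-4))*5) + L*(1 - L)/4) = 2 - (n*(-1/4*3*5) + L*(1 - L)/4) = 2 - (n*(-3/4*5) + L*(1 - L)/4) = 2 - (n*(-15/4) + L*(1 - L)/4) = 2 - (-15*n/4 + L*(1 - L)/4) = 2 + (15*n/4 - L*(1 - L)/4) = 2 + 15*n/4 - L*(1 - L)/4)
6*(11 + X(-6, 3)) = 6*(11 + (2 + (15/4)*3 + (1/4)*(-6)*(-1 - 6))) = 6*(11 + (2 + 45/4 + (1/4)*(-6)*(-7))) = 6*(11 + (2 + 45/4 + 21/2)) = 6*(11 + 95/4) = 6*(139/4) = 417/2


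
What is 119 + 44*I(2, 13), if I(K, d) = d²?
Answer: 7555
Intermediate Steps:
119 + 44*I(2, 13) = 119 + 44*13² = 119 + 44*169 = 119 + 7436 = 7555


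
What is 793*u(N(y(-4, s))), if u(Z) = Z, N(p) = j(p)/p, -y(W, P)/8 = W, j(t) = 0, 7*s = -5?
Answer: 0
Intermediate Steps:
s = -5/7 (s = (⅐)*(-5) = -5/7 ≈ -0.71429)
y(W, P) = -8*W
N(p) = 0 (N(p) = 0/p = 0)
793*u(N(y(-4, s))) = 793*0 = 0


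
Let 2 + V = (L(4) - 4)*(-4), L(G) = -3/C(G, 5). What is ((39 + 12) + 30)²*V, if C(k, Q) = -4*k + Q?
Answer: 931662/11 ≈ 84697.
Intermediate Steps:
C(k, Q) = Q - 4*k
L(G) = -3/(5 - 4*G)
V = 142/11 (V = -2 + (3/(-5 + 4*4) - 4)*(-4) = -2 + (3/(-5 + 16) - 4)*(-4) = -2 + (3/11 - 4)*(-4) = -2 - 41/11*(-4) = -2 + 164/11 = 142/11 ≈ 12.909)
((39 + 12) + 30)²*V = ((39 + 12) + 30)²*(142/11) = (51 + 30)²*(142/11) = 81²*(142/11) = 6561*(142/11) = 931662/11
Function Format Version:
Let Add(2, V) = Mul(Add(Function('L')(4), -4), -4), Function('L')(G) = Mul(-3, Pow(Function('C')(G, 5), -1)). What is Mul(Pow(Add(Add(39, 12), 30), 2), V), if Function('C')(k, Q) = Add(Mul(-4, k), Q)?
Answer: Rational(931662, 11) ≈ 84697.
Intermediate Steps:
Function('C')(k, Q) = Add(Q, Mul(-4, k))
Function('L')(G) = Mul(-3, Pow(Add(5, Mul(-4, G)), -1))
V = Rational(142, 11) (V = Add(-2, Mul(Add(Mul(3, Pow(Add(-5, Mul(4, 4)), -1)), -4), -4)) = Add(-2, Mul(Add(Mul(3, Pow(Add(-5, 16), -1)), -4), -4)) = Add(-2, Mul(Add(Mul(3, Pow(11, -1)), -4), -4)) = Add(-2, Mul(Add(Mul(3, Rational(1, 11)), -4), -4)) = Add(-2, Mul(Add(Rational(3, 11), -4), -4)) = Add(-2, Mul(Rational(-41, 11), -4)) = Add(-2, Rational(164, 11)) = Rational(142, 11) ≈ 12.909)
Mul(Pow(Add(Add(39, 12), 30), 2), V) = Mul(Pow(Add(Add(39, 12), 30), 2), Rational(142, 11)) = Mul(Pow(Add(51, 30), 2), Rational(142, 11)) = Mul(Pow(81, 2), Rational(142, 11)) = Mul(6561, Rational(142, 11)) = Rational(931662, 11)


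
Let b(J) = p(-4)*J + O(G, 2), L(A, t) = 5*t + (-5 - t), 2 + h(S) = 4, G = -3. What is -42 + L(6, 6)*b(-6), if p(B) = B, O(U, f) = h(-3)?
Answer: 452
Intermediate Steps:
h(S) = 2 (h(S) = -2 + 4 = 2)
O(U, f) = 2
L(A, t) = -5 + 4*t
b(J) = 2 - 4*J (b(J) = -4*J + 2 = 2 - 4*J)
-42 + L(6, 6)*b(-6) = -42 + (-5 + 4*6)*(2 - 4*(-6)) = -42 + (-5 + 24)*(2 + 24) = -42 + 19*26 = -42 + 494 = 452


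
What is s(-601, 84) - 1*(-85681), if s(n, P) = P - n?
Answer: 86366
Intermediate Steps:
s(-601, 84) - 1*(-85681) = (84 - 1*(-601)) - 1*(-85681) = (84 + 601) + 85681 = 685 + 85681 = 86366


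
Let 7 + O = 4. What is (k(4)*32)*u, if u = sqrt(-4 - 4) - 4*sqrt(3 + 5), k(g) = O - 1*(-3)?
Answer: 0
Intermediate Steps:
O = -3 (O = -7 + 4 = -3)
k(g) = 0 (k(g) = -3 - 1*(-3) = -3 + 3 = 0)
u = -8*sqrt(2) + 2*I*sqrt(2) (u = sqrt(-8) - 8*sqrt(2) = 2*I*sqrt(2) - 8*sqrt(2) = -8*sqrt(2) + 2*I*sqrt(2) ≈ -11.314 + 2.8284*I)
(k(4)*32)*u = (0*32)*(2*sqrt(2)*(-4 + I)) = 0*(2*sqrt(2)*(-4 + I)) = 0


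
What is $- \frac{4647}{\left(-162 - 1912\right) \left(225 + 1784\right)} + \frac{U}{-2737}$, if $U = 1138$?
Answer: $- \frac{39739051}{95833318} \approx -0.41467$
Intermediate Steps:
$- \frac{4647}{\left(-162 - 1912\right) \left(225 + 1784\right)} + \frac{U}{-2737} = - \frac{4647}{\left(-162 - 1912\right) \left(225 + 1784\right)} + \frac{1138}{-2737} = - \frac{4647}{\left(-2074\right) 2009} + 1138 \left(- \frac{1}{2737}\right) = - \frac{4647}{-4166666} - \frac{1138}{2737} = \left(-4647\right) \left(- \frac{1}{4166666}\right) - \frac{1138}{2737} = \frac{4647}{4166666} - \frac{1138}{2737} = - \frac{39739051}{95833318}$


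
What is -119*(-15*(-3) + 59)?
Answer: -12376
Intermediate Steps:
-119*(-15*(-3) + 59) = -119*(45 + 59) = -119*104 = -12376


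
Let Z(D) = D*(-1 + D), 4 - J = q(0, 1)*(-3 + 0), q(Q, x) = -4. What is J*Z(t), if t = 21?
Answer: -3360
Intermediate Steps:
J = -8 (J = 4 - (-4)*(-3 + 0) = 4 - (-4)*(-3) = 4 - 1*12 = 4 - 12 = -8)
J*Z(t) = -168*(-1 + 21) = -168*20 = -8*420 = -3360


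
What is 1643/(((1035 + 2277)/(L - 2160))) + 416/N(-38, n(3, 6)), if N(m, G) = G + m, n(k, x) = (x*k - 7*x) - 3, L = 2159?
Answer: -114199/16560 ≈ -6.8961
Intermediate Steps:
n(k, x) = -3 - 7*x + k*x (n(k, x) = (k*x - 7*x) - 3 = (-7*x + k*x) - 3 = -3 - 7*x + k*x)
1643/(((1035 + 2277)/(L - 2160))) + 416/N(-38, n(3, 6)) = 1643/(((1035 + 2277)/(2159 - 2160))) + 416/((-3 - 7*6 + 3*6) - 38) = 1643/((3312/(-1))) + 416/((-3 - 42 + 18) - 38) = 1643/((3312*(-1))) + 416/(-27 - 38) = 1643/(-3312) + 416/(-65) = 1643*(-1/3312) + 416*(-1/65) = -1643/3312 - 32/5 = -114199/16560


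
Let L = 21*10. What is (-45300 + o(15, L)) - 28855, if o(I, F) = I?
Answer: -74140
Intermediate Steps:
L = 210
(-45300 + o(15, L)) - 28855 = (-45300 + 15) - 28855 = -45285 - 28855 = -74140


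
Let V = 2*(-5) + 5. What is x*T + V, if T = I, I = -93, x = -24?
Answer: 2227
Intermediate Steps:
V = -5 (V = -10 + 5 = -5)
T = -93
x*T + V = -24*(-93) - 5 = 2232 - 5 = 2227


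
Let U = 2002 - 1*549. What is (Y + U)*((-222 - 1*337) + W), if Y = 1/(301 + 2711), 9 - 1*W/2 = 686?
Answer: -8372123981/3012 ≈ -2.7796e+6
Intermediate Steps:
W = -1354 (W = 18 - 2*686 = 18 - 1372 = -1354)
Y = 1/3012 ≈ 0.00033201
U = 1453 (U = 2002 - 549 = 1453)
(Y + U)*((-222 - 1*337) + W) = (1/3012 + 1453)*((-222 - 1*337) - 1354) = 4376437*((-222 - 337) - 1354)/3012 = 4376437*(-559 - 1354)/3012 = (4376437/3012)*(-1913) = -8372123981/3012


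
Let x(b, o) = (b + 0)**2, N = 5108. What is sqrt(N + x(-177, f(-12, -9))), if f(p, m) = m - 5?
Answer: sqrt(36437) ≈ 190.88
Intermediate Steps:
f(p, m) = -5 + m
x(b, o) = b**2
sqrt(N + x(-177, f(-12, -9))) = sqrt(5108 + (-177)**2) = sqrt(5108 + 31329) = sqrt(36437)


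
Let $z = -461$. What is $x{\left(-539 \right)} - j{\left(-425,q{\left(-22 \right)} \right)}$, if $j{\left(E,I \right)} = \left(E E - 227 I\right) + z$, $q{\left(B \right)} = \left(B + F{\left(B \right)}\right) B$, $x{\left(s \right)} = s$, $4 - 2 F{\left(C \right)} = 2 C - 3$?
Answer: $-198182$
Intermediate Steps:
$F{\left(C \right)} = \frac{7}{2} - C$ ($F{\left(C \right)} = 2 - \frac{2 C - 3}{2} = 2 - \frac{-3 + 2 C}{2} = 2 - \left(- \frac{3}{2} + C\right) = \frac{7}{2} - C$)
$q{\left(B \right)} = \frac{7 B}{2}$ ($q{\left(B \right)} = \left(B - \left(- \frac{7}{2} + B\right)\right) B = \frac{7 B}{2}$)
$j{\left(E,I \right)} = -461 + E^{2} - 227 I$ ($j{\left(E,I \right)} = \left(E E - 227 I\right) - 461 = \left(E^{2} - 227 I\right) - 461 = -461 + E^{2} - 227 I$)
$x{\left(-539 \right)} - j{\left(-425,q{\left(-22 \right)} \right)} = -539 - \left(-461 + \left(-425\right)^{2} - 227 \cdot \frac{7}{2} \left(-22\right)\right) = -539 - \left(-461 + 180625 - -17479\right) = -539 - \left(-461 + 180625 + 17479\right) = -539 - 197643 = -198182$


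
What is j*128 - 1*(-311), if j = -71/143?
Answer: 35385/143 ≈ 247.45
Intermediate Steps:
j = -71/143 (j = -71*1/143 = -71/143 ≈ -0.49650)
j*128 - 1*(-311) = -71/143*128 - 1*(-311) = -9088/143 + 311 = 35385/143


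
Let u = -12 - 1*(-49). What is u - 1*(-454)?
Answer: 491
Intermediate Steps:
u = 37 (u = -12 + 49 = 37)
u - 1*(-454) = 37 - 1*(-454) = 37 + 454 = 491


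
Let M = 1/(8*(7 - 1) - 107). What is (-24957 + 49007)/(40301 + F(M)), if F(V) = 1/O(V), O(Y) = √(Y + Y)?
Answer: 1938478100/3248341261 + 24050*I*√118/3248341261 ≈ 0.59676 + 8.0426e-5*I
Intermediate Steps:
M = -1/59 (M = 1/(8*6 - 107) = 1/(48 - 107) = 1/(-59) = -1/59 ≈ -0.016949)
O(Y) = √2*√Y (O(Y) = √(2*Y) = √2*√Y)
F(V) = √2/(2*√V) (F(V) = 1/(√2*√V) = √2/(2*√V))
(-24957 + 49007)/(40301 + F(M)) = (-24957 + 49007)/(40301 + √2/(2*√(-1/59))) = 24050/(40301 + √2*(-I*√59)/2) = 24050/(40301 - I*√118/2)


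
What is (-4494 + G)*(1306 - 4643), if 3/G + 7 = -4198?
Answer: 63060200001/4205 ≈ 1.4996e+7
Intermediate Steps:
G = -3/4205 (G = 3/(-7 - 4198) = 3/(-4205) = 3*(-1/4205) = -3/4205 ≈ -0.00071344)
(-4494 + G)*(1306 - 4643) = (-4494 - 3/4205)*(1306 - 4643) = -18897273/4205*(-3337) = 63060200001/4205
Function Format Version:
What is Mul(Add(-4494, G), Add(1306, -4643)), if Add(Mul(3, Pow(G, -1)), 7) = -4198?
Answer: Rational(63060200001, 4205) ≈ 1.4996e+7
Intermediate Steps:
G = Rational(-3, 4205) (G = Mul(3, Pow(Add(-7, -4198), -1)) = Mul(3, Pow(-4205, -1)) = Mul(3, Rational(-1, 4205)) = Rational(-3, 4205) ≈ -0.00071344)
Mul(Add(-4494, G), Add(1306, -4643)) = Mul(Add(-4494, Rational(-3, 4205)), Add(1306, -4643)) = Mul(Rational(-18897273, 4205), -3337) = Rational(63060200001, 4205)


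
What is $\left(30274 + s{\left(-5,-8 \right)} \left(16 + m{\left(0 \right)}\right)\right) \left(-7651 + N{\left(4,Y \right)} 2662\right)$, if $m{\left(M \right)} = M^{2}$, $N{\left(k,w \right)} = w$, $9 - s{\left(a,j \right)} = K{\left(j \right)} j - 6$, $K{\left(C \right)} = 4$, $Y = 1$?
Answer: $-154788714$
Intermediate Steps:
$s{\left(a,j \right)} = 15 - 4 j$ ($s{\left(a,j \right)} = 9 - \left(4 j - 6\right) = 9 - \left(-6 + 4 j\right) = 15 - 4 j$)
$\left(30274 + s{\left(-5,-8 \right)} \left(16 + m{\left(0 \right)}\right)\right) \left(-7651 + N{\left(4,Y \right)} 2662\right) = \left(30274 + \left(15 - -32\right) \left(16 + 0^{2}\right)\right) \left(-7651 + 1 \cdot 2662\right) = \left(30274 + \left(15 + 32\right) \left(16 + 0\right)\right) \left(-7651 + 2662\right) = \left(30274 + 47 \cdot 16\right) \left(-4989\right) = \left(30274 + 752\right) \left(-4989\right) = 31026 \left(-4989\right) = -154788714$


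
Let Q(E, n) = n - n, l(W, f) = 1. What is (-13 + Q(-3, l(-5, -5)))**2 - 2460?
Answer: -2291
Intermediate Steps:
Q(E, n) = 0
(-13 + Q(-3, l(-5, -5)))**2 - 2460 = (-13 + 0)**2 - 2460 = (-13)**2 - 2460 = 169 - 2460 = -2291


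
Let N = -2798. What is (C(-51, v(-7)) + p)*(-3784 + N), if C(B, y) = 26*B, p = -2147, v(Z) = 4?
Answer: 22859286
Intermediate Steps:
(C(-51, v(-7)) + p)*(-3784 + N) = (26*(-51) - 2147)*(-3784 - 2798) = (-1326 - 2147)*(-6582) = -3473*(-6582) = 22859286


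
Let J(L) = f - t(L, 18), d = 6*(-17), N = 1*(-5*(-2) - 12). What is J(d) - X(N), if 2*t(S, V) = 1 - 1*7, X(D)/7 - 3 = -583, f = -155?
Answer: 3908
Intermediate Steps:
N = -2 (N = 1*(10 - 12) = 1*(-2) = -2)
X(D) = -4060 (X(D) = 21 + 7*(-583) = 21 - 4081 = -4060)
t(S, V) = -3 (t(S, V) = (1 - 1*7)/2 = (1 - 7)/2 = (½)*(-6) = -3)
d = -102
J(L) = -152 (J(L) = -155 - 1*(-3) = -155 + 3 = -152)
J(d) - X(N) = -152 - 1*(-4060) = -152 + 4060 = 3908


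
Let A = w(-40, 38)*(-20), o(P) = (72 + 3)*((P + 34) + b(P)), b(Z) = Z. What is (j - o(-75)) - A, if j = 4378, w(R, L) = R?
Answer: 12278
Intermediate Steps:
o(P) = 2550 + 150*P (o(P) = (72 + 3)*((P + 34) + P) = 75*((34 + P) + P) = 75*(34 + 2*P) = 2550 + 150*P)
A = 800 (A = -40*(-20) = 800)
(j - o(-75)) - A = (4378 - (2550 + 150*(-75))) - 1*800 = (4378 - (2550 - 11250)) - 800 = (4378 - 1*(-8700)) - 800 = (4378 + 8700) - 800 = 13078 - 800 = 12278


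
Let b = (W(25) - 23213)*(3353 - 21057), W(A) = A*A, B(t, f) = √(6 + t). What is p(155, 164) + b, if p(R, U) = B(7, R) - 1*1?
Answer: 399897951 + √13 ≈ 3.9990e+8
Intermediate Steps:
W(A) = A²
p(R, U) = -1 + √13 (p(R, U) = √(6 + 7) - 1*1 = √13 - 1 = -1 + √13)
b = 399897952 (b = (25² - 23213)*(3353 - 21057) = (625 - 23213)*(-17704) = -22588*(-17704) = 399897952)
p(155, 164) + b = (-1 + √13) + 399897952 = 399897951 + √13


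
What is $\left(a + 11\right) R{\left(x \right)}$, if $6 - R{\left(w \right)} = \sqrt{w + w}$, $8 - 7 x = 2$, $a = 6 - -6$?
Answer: $138 - \frac{46 \sqrt{21}}{7} \approx 107.89$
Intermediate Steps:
$a = 12$ ($a = 6 + 6 = 12$)
$x = \frac{6}{7}$ ($x = \frac{8}{7} - \frac{2}{7} = \frac{6}{7} \approx 0.85714$)
$R{\left(w \right)} = 6 - \sqrt{2} \sqrt{w}$ ($R{\left(w \right)} = 6 - \sqrt{w + w} = 6 - \sqrt{2 w} = 6 - \sqrt{2} \sqrt{w}$)
$\left(a + 11\right) R{\left(x \right)} = \left(12 + 11\right) \left(6 - \sqrt{2} \sqrt{\frac{6}{7}}\right) = 23 \left(6 - \sqrt{2} \frac{\sqrt{42}}{7}\right) = 23 \left(6 - \frac{2 \sqrt{21}}{7}\right) = 138 - \frac{46 \sqrt{21}}{7}$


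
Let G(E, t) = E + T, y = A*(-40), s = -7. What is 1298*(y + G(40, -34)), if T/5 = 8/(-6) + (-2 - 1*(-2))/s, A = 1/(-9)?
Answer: 441320/9 ≈ 49036.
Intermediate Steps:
A = -⅑ ≈ -0.11111
y = 40/9 (y = -⅑*(-40) = 40/9 ≈ 4.4444)
T = -20/3 (T = 5*(8/(-6) + (-2 - 1*(-2))/(-7)) = 5*(8*(-⅙) + (-2 + 2)*(-⅐)) = 5*(-4/3 + 0*(-⅐)) = 5*(-4/3 + 0) = 5*(-4/3) = -20/3 ≈ -6.6667)
G(E, t) = -20/3 + E (G(E, t) = E - 20/3 = -20/3 + E)
1298*(y + G(40, -34)) = 1298*(40/9 + (-20/3 + 40)) = 1298*(40/9 + 100/3) = 1298*(340/9) = 441320/9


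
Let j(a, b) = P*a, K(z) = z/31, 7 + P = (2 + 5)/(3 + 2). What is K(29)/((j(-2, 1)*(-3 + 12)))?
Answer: 145/15624 ≈ 0.0092806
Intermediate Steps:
P = -28/5 (P = -7 + (2 + 5)/(3 + 2) = -7 + 7/5 = -28/5 ≈ -5.6000)
K(z) = z/31 (K(z) = z*(1/31) = z/31)
j(a, b) = -28*a/5
K(29)/((j(-2, 1)*(-3 + 12))) = ((1/31)*29)/(((-28/5*(-2))*(-3 + 12))) = 29/(31*(((56/5)*9))) = 29/(31*(504/5)) = (29/31)*(5/504) = 145/15624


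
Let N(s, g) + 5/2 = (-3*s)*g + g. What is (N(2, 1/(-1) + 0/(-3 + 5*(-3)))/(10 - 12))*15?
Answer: -75/4 ≈ -18.750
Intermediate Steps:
N(s, g) = -5/2 + g - 3*g*s (N(s, g) = -5/2 + ((-3*s)*g + g) = -5/2 + (-3*g*s + g) = -5/2 + (g - 3*g*s) = -5/2 + g - 3*g*s)
(N(2, 1/(-1) + 0/(-3 + 5*(-3)))/(10 - 12))*15 = ((-5/2 + (1/(-1) + 0/(-3 + 5*(-3))) - 3*(1/(-1) + 0/(-3 + 5*(-3)))*2)/(10 - 12))*15 = ((-5/2 + (1*(-1) + 0/(-3 - 15)) - 3*(1*(-1) + 0/(-3 - 15))*2)/(-2))*15 = ((-5/2 + (-1 + 0/(-18)) - 3*(-1 + 0/(-18))*2)*(-½))*15 = ((-5/2 + (-1 + 0*(-1/18)) - 3*(-1 + 0*(-1/18))*2)*(-½))*15 = ((-5/2 + (-1 + 0) - 3*(-1 + 0)*2)*(-½))*15 = ((-5/2 - 1 - 3*(-1)*2)*(-½))*15 = ((-5/2 - 1 + 6)*(-½))*15 = ((5/2)*(-½))*15 = -5/4*15 = -75/4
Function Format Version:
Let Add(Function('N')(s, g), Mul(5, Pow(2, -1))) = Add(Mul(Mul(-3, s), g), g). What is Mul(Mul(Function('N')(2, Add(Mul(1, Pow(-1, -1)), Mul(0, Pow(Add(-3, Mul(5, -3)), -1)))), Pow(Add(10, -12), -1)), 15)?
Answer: Rational(-75, 4) ≈ -18.750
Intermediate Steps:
Function('N')(s, g) = Add(Rational(-5, 2), g, Mul(-3, g, s)) (Function('N')(s, g) = Add(Rational(-5, 2), Add(Mul(Mul(-3, s), g), g)) = Add(Rational(-5, 2), Add(Mul(-3, g, s), g)) = Add(Rational(-5, 2), Add(g, Mul(-3, g, s))) = Add(Rational(-5, 2), g, Mul(-3, g, s)))
Mul(Mul(Function('N')(2, Add(Mul(1, Pow(-1, -1)), Mul(0, Pow(Add(-3, Mul(5, -3)), -1)))), Pow(Add(10, -12), -1)), 15) = Mul(Mul(Add(Rational(-5, 2), Add(Mul(1, Pow(-1, -1)), Mul(0, Pow(Add(-3, Mul(5, -3)), -1))), Mul(-3, Add(Mul(1, Pow(-1, -1)), Mul(0, Pow(Add(-3, Mul(5, -3)), -1))), 2)), Pow(Add(10, -12), -1)), 15) = Mul(Mul(Add(Rational(-5, 2), Add(Mul(1, -1), Mul(0, Pow(Add(-3, -15), -1))), Mul(-3, Add(Mul(1, -1), Mul(0, Pow(Add(-3, -15), -1))), 2)), Pow(-2, -1)), 15) = Mul(Mul(Add(Rational(-5, 2), Add(-1, Mul(0, Pow(-18, -1))), Mul(-3, Add(-1, Mul(0, Pow(-18, -1))), 2)), Rational(-1, 2)), 15) = Mul(Mul(Add(Rational(-5, 2), Add(-1, Mul(0, Rational(-1, 18))), Mul(-3, Add(-1, Mul(0, Rational(-1, 18))), 2)), Rational(-1, 2)), 15) = Mul(Mul(Add(Rational(-5, 2), Add(-1, 0), Mul(-3, Add(-1, 0), 2)), Rational(-1, 2)), 15) = Mul(Mul(Add(Rational(-5, 2), -1, Mul(-3, -1, 2)), Rational(-1, 2)), 15) = Mul(Mul(Add(Rational(-5, 2), -1, 6), Rational(-1, 2)), 15) = Mul(Mul(Rational(5, 2), Rational(-1, 2)), 15) = Mul(Rational(-5, 4), 15) = Rational(-75, 4)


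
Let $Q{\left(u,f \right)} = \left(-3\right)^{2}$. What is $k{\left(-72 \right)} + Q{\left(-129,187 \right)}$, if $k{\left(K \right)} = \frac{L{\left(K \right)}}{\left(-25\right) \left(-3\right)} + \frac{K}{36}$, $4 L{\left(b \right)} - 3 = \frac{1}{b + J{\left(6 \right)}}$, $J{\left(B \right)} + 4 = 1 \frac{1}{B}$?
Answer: $\frac{318953}{45500} \approx 7.01$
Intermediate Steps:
$Q{\left(u,f \right)} = 9$
$J{\left(B \right)} = -4 + \frac{1}{B}$ ($J{\left(B \right)} = -4 + 1 \frac{1}{B} = -4 + \frac{1}{B}$)
$L{\left(b \right)} = \frac{3}{4} + \frac{1}{4 \left(- \frac{23}{6} + b\right)}$ ($L{\left(b \right)} = \frac{3}{4} + \frac{1}{4 \left(b - \left(4 - \frac{1}{6}\right)\right)} = \frac{3}{4} + \frac{1}{4 \left(b + \left(-4 + \frac{1}{6}\right)\right)} = \frac{3}{4} + \frac{1}{4 \left(b - \frac{23}{6}\right)} = \frac{3}{4} + \frac{1}{4 \left(- \frac{23}{6} + b\right)}$)
$k{\left(K \right)} = \frac{K}{36} + \frac{3 \left(-7 + 2 K\right)}{100 \left(-23 + 6 K\right)}$ ($k{\left(K \right)} = \frac{\frac{9}{4} \frac{1}{-23 + 6 K} \left(-7 + 2 K\right)}{\left(-25\right) \left(-3\right)} + \frac{K}{36} = \frac{\frac{9}{4} \frac{1}{-23 + 6 K} \left(-7 + 2 K\right)}{75} + K \frac{1}{36} = \frac{9 \left(-7 + 2 K\right)}{4 \left(-23 + 6 K\right)} \frac{1}{75} + \frac{K}{36} = \frac{3 \left(-7 + 2 K\right)}{100 \left(-23 + 6 K\right)} + \frac{K}{36} = \frac{K}{36} + \frac{3 \left(-7 + 2 K\right)}{100 \left(-23 + 6 K\right)}$)
$k{\left(-72 \right)} + Q{\left(-129,187 \right)} = \frac{-189 - -37512 + 150 \left(-72\right)^{2}}{900 \left(-23 + 6 \left(-72\right)\right)} + 9 = \frac{-189 + 37512 + 150 \cdot 5184}{900 \left(-23 - 432\right)} + 9 = \frac{-189 + 37512 + 777600}{900 \left(-455\right)} + 9 = \frac{1}{900} \left(- \frac{1}{455}\right) 814923 + 9 = - \frac{90547}{45500} + 9 = \frac{318953}{45500}$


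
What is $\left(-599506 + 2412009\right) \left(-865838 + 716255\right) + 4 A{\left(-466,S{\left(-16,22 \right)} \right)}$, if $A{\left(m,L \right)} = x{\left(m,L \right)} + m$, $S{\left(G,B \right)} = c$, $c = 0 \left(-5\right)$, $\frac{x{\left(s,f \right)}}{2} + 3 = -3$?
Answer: $-271119638161$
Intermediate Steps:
$x{\left(s,f \right)} = -12$ ($x{\left(s,f \right)} = -6 + 2 \left(-3\right) = -6 - 6 = -12$)
$c = 0$
$S{\left(G,B \right)} = 0$
$A{\left(m,L \right)} = -12 + m$
$\left(-599506 + 2412009\right) \left(-865838 + 716255\right) + 4 A{\left(-466,S{\left(-16,22 \right)} \right)} = \left(-599506 + 2412009\right) \left(-865838 + 716255\right) + 4 \left(-12 - 466\right) = 1812503 \left(-149583\right) + 4 \left(-478\right) = -271119636249 - 1912 = -271119638161$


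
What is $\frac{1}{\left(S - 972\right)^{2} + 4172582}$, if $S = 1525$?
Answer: $\frac{1}{4478391} \approx 2.2329 \cdot 10^{-7}$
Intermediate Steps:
$\frac{1}{\left(S - 972\right)^{2} + 4172582} = \frac{1}{\left(1525 - 972\right)^{2} + 4172582} = \frac{1}{553^{2} + 4172582} = \frac{1}{305809 + 4172582} = \frac{1}{4478391}$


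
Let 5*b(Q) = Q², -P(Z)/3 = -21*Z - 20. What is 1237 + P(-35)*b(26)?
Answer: -288767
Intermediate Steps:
P(Z) = 60 + 63*Z (P(Z) = -3*(-21*Z - 20) = -3*(-20 - 21*Z) = 60 + 63*Z)
b(Q) = Q²/5
1237 + P(-35)*b(26) = 1237 + (60 + 63*(-35))*((⅕)*26²) = 1237 + (60 - 2205)*((⅕)*676) = 1237 - 2145*676/5 = 1237 - 290004 = -288767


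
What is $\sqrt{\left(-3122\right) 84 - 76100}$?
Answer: $2 i \sqrt{84587} \approx 581.68 i$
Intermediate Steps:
$\sqrt{\left(-3122\right) 84 - 76100} = \sqrt{-262248 - 76100} = \sqrt{-338348} = 2 i \sqrt{84587}$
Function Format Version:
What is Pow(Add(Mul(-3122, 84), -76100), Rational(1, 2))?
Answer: Mul(2, I, Pow(84587, Rational(1, 2))) ≈ Mul(581.68, I)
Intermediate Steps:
Pow(Add(Mul(-3122, 84), -76100), Rational(1, 2)) = Pow(Add(-262248, -76100), Rational(1, 2)) = Pow(-338348, Rational(1, 2)) = Mul(2, I, Pow(84587, Rational(1, 2)))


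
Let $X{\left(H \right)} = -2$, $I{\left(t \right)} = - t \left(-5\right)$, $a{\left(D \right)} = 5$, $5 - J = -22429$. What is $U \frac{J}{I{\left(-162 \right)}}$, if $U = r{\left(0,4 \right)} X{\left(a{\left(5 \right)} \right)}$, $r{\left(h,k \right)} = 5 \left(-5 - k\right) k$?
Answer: $- \frac{29912}{3} \approx -9970.7$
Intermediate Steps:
$J = 22434$ ($J = 5 - -22429 = 5 + 22429 = 22434$)
$r{\left(h,k \right)} = k \left(-25 - 5 k\right)$ ($r{\left(h,k \right)} = \left(-25 - 5 k\right) k = k \left(-25 - 5 k\right)$)
$I{\left(t \right)} = 5 t$
$U = 360$ ($U = \left(-5\right) 4 \left(5 + 4\right) \left(-2\right) = \left(-5\right) 4 \cdot 9 \left(-2\right) = \left(-180\right) \left(-2\right) = 360$)
$U \frac{J}{I{\left(-162 \right)}} = 360 \frac{22434}{5 \left(-162\right)} = 360 \frac{22434}{-810} = 360 \cdot 22434 \left(- \frac{1}{810}\right) = 360 \left(- \frac{3739}{135}\right) = - \frac{29912}{3}$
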